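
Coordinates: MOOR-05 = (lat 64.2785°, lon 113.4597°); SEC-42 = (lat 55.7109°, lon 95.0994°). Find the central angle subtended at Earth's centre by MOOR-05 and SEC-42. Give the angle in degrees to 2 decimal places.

Δφ = -8.5676°,  Δλ = -18.3603°
a = sin²(Δφ/2) + cos φ₁ cos φ₂ sin²(Δλ/2) = 0.011803
c = 2·arcsin(√a) = 0.217711 rad = 12.4739°

12.47°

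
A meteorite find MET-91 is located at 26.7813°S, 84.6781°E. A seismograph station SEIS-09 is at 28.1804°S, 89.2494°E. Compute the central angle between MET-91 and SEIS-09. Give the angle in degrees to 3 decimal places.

4.290°

Δφ = -1.3991°,  Δλ = 4.5713°
a = sin²(Δφ/2) + cos φ₁ cos φ₂ sin²(Δλ/2) = 0.001401
c = 2·arcsin(√a) = 0.074869 rad = 4.2897°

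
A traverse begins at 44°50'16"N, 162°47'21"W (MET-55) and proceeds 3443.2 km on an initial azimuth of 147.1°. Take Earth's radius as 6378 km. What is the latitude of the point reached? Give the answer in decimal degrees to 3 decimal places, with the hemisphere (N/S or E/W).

MET-55: φ = +44.83778°, λ = -162.78917°
δ = d/R = 3443.2/6378 = 0.539856 rad
φ₂ = arcsin(sin φ₁ cos δ + cos φ₁ sin δ cos θ)
   = arcsin(0.70510·0.85778 + 0.70911·0.51401·-0.83962) = 17.38506°
λ₂ = λ₁ + atan2(sin θ sin δ cos φ₁, cos δ − sin φ₁ sin φ₂) = -145.77770°

17.385°N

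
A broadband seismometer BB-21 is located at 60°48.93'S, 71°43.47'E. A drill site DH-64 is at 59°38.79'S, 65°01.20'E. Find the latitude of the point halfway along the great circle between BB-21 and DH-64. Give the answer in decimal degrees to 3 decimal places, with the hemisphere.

60.273°S

BB-21: φ = -60.81550°, λ = +71.72450°
DH-64: φ = -59.64650°, λ = +65.02000°
Bx = cos φ₂ cos Δλ = 0.501878,  By = cos φ₂ sin Δλ = -0.058997
φₘ = atan2(sin φ₁ + sin φ₂, √((cos φ₁ + Bx)² + By²)) = -60.27326°
λₘ = λ₁ + atan2(By, cos φ₁ + Bx) = 68.31239°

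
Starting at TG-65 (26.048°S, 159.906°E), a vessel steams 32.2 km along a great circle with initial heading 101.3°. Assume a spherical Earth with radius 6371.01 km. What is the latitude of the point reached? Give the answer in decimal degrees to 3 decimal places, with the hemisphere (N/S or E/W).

26.104°S

δ = d/R = 32.2/6371.01 = 0.005054 rad
φ₂ = arcsin(sin φ₁ cos δ + cos φ₁ sin δ cos θ)
   = arcsin(-0.43912·0.99999 + 0.89843·0.00505·-0.19595) = -26.10440°
λ₂ = λ₁ + atan2(sin θ sin δ cos φ₁, cos δ − sin φ₁ sin φ₂) = 160.22222°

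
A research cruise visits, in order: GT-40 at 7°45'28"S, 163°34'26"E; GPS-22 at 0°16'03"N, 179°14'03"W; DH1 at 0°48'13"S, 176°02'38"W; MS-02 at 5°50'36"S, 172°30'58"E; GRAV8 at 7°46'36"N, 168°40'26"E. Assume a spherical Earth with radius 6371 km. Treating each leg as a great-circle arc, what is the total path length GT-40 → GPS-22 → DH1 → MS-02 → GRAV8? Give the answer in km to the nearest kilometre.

GT-40: φ = -7.75778°, λ = +163.57389°
GPS-22: φ = +0.26750°, λ = -179.23417°
DH1: φ = -0.80361°, λ = -176.04389°
MS-02: φ = -5.84333°, λ = +172.51611°
GRAV8: φ = +7.77667°, λ = +168.67389°
GT-40→GPS-22: c = 0.330328 rad, d = 2104.52 km
GPS-22→DH1: c = 0.058734 rad, d = 374.19 km
DH1→MS-02: c = 0.217814 rad, d = 1387.69 km
MS-02→GRAV8: c = 0.246946 rad, d = 1573.29 km
Total = 2104.52 + 374.19 + 1387.69 + 1573.29 = 5439.70 km

5440 km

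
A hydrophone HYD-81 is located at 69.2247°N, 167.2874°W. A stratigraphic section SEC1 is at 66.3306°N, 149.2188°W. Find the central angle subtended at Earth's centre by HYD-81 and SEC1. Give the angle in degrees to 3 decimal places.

7.386°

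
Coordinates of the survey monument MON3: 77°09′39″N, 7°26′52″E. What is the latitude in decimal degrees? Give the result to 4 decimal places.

77.1608°N

77° + 9′/60 + 39″/3600 = 77 + 0.15000 + 0.01083 = 77.1608°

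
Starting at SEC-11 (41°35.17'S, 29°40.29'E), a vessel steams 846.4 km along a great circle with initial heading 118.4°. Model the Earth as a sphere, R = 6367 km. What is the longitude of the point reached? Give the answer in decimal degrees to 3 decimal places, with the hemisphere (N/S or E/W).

SEC-11: φ = -41.58617°, λ = +29.67150°
δ = d/R = 846.4/6367 = 0.132935 rad
φ₂ = arcsin(sin φ₁ cos δ + cos φ₁ sin δ cos θ)
   = arcsin(-0.66375·0.99118 + 0.74796·0.13254·-0.47562) = -44.83291°
λ₂ = λ₁ + atan2(sin θ sin δ cos φ₁, cos δ − sin φ₁ sin φ₂) = 39.13433°

39.134°E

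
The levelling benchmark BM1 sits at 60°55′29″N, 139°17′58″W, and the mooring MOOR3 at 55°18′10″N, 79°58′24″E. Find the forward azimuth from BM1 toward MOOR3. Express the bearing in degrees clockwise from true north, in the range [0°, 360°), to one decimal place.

335.3°

BM1: φ = +60.92472°, λ = -139.29944°
MOOR3: φ = +55.30278°, λ = +79.97333°
Δλ = -140.7272°
y = sin Δλ · cos φ₂ = -0.360336
x = cos φ₁ sin φ₂ − sin φ₁ cos φ₂ cos Δλ = 0.784680
θ = atan2(y, x) = -24.6652° → 335.3348° (mod 360°)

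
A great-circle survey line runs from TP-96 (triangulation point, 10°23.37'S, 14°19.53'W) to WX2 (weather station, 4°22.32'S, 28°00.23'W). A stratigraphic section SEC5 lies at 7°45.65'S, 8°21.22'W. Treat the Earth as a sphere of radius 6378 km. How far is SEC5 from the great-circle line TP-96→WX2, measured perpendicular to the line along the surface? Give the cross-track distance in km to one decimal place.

TP-96: φ = -10.38950°, λ = -14.32550°
WX2: φ = -4.37200°, λ = -28.00383°
SEC5: φ = -7.76083°, λ = -8.35367°
δ₁₃ = central angle TP-96→SEC5 = 0.112676 rad  (haversine)
θ₁₃ = bearing TP-96→SEC5 = 66.467°,  θ₁₂ = bearing TP-96→WX2 = 292.928°
dₓₜ = R·arcsin(sin δ₁₃ · sin(θ₁₃ − θ₁₂)) = 6378·arcsin(0.11244·sin(-226.460°)) = 520.420 km
|dₓₜ| = 520.420 km

520.4 km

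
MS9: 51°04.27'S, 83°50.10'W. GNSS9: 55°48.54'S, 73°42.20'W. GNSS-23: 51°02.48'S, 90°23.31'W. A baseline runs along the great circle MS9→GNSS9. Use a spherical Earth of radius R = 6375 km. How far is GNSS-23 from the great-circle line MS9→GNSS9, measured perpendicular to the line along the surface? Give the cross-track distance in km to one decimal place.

MS9: φ = -51.07117°, λ = -83.83500°
GNSS9: φ = -55.80900°, λ = -73.70333°
GNSS-23: φ = -51.04133°, λ = -90.38850°
δ₁₃ = central angle MS9→GNSS-23 = 0.071873 rad  (haversine)
θ₁₃ = bearing MS9→GNSS-23 = 267.865°,  θ₁₂ = bearing MS9→GNSS9 = 132.129°
dₓₜ = R·arcsin(sin δ₁₃ · sin(θ₁₃ − θ₁₂)) = 6375·arcsin(0.07181·sin(135.735°)) = 319.662 km
|dₓₜ| = 319.662 km

319.7 km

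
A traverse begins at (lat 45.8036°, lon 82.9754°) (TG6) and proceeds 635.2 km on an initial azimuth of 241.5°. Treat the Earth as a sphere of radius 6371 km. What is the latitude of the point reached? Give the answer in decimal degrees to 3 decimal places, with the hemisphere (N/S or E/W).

δ = d/R = 635.2/6371 = 0.099702 rad
φ₂ = arcsin(sin φ₁ cos δ + cos φ₁ sin δ cos θ)
   = arcsin(0.71695·0.99503 + 0.69712·0.09954·-0.47716) = 42.86587°
λ₂ = λ₁ + atan2(sin θ sin δ cos φ₁, cos δ − sin φ₁ sin φ₂) = 76.12103°

42.866°N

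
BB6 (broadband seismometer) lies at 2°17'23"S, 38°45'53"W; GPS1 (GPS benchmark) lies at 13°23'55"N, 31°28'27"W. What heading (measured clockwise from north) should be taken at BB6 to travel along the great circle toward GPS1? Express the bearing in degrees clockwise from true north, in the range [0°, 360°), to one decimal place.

BB6: φ = -2.28972°, λ = -38.76472°
GPS1: φ = +13.39861°, λ = -31.47417°
Δλ = 7.2906°
y = sin Δλ · cos φ₂ = 0.123447
x = cos φ₁ sin φ₂ − sin φ₁ cos φ₂ cos Δλ = 0.270090
θ = atan2(y, x) = 24.5632° → 24.5632° (mod 360°)

24.6°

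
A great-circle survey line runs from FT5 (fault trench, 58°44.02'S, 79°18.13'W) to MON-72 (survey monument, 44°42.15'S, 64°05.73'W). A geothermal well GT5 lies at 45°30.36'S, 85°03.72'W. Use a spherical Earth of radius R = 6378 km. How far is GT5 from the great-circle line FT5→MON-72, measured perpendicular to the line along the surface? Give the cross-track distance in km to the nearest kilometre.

FT5: φ = -58.73367°, λ = -79.30217°
MON-72: φ = -44.70250°, λ = -64.09550°
GT5: φ = -45.50600°, λ = -85.06200°
δ₁₃ = central angle FT5→GT5 = 0.238760 rad  (haversine)
θ₁₃ = bearing FT5→GT5 = 342.698°,  θ₁₂ = bearing FT5→MON-72 = 40.128°
dₓₜ = R·arcsin(sin δ₁₃ · sin(θ₁₃ − θ₁₂)) = 6378·arcsin(0.23650·sin(302.570°)) = -1279.735 km
|dₓₜ| = 1279.735 km

1280 km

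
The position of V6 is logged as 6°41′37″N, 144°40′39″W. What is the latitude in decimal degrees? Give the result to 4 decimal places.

6.6936°N

6° + 41′/60 + 37″/3600 = 6 + 0.68333 + 0.01028 = 6.6936°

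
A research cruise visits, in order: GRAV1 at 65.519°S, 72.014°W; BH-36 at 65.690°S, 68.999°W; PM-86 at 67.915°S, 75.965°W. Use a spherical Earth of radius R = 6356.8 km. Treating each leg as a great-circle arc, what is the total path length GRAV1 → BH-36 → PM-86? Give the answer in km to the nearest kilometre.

GRAV1→BH-36: c = 0.021936 rad, d = 139.44 km
BH-36→PM-86: c = 0.061597 rad, d = 391.56 km
Total = 139.44 + 391.56 = 531.00 km

531 km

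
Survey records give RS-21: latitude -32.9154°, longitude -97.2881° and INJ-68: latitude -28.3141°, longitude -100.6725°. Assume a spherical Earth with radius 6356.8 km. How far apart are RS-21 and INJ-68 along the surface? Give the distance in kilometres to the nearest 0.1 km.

604.1 km

Δφ = 4.6013°,  Δλ = -3.3844°
a = sin²(Δφ/2) + cos φ₁ cos φ₂ sin²(Δλ/2) = 0.002256
c = 2·arcsin(√a) = 0.095029 rad = 5.4448°
d = R·c = 6356.8 × 0.095029 = 604.1 km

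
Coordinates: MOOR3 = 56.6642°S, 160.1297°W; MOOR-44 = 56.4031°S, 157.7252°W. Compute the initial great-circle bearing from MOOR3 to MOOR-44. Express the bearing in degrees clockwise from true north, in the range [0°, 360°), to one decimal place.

Δλ = 2.4045°
y = sin Δλ · cos φ₂ = 0.023215
x = cos φ₁ sin φ₂ − sin φ₁ cos φ₂ cos Δλ = 0.004150
θ = atan2(y, x) = 79.8647° → 79.8647° (mod 360°)

79.9°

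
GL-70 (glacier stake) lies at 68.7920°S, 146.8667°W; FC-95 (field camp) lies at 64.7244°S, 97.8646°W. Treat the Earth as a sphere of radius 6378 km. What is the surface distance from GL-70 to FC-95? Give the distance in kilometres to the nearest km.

2138 km

Δφ = 4.0676°,  Δλ = 49.0021°
a = sin²(Δφ/2) + cos φ₁ cos φ₂ sin²(Δλ/2) = 0.027824
c = 2·arcsin(√a) = 0.335178 rad = 19.2043°
d = R·c = 6378 × 0.335178 = 2137.8 km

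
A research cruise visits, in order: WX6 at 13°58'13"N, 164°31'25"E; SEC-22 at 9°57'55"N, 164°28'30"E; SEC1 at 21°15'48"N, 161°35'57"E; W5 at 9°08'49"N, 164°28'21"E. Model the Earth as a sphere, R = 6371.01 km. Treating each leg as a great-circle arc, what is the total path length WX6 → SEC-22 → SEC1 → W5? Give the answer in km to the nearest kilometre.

WX6: φ = +13.97028°, λ = +164.52361°
SEC-22: φ = +9.96528°, λ = +164.47500°
SEC1: φ = +21.26333°, λ = +161.59917°
W5: φ = +9.14694°, λ = +164.47250°
WX6→SEC-22: c = 0.069905 rad, d = 445.37 km
SEC-22→SEC1: c = 0.203004 rad, d = 1293.34 km
SEC1→W5: c = 0.216913 rad, d = 1381.95 km
Total = 445.37 + 1293.34 + 1381.95 = 3120.66 km

3121 km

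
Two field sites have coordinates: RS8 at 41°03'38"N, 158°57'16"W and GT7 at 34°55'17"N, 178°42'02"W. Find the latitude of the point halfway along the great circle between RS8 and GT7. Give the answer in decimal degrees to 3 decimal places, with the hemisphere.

RS8: φ = +41.06056°, λ = -158.95444°
GT7: φ = +34.92139°, λ = -178.70056°
Bx = cos φ₂ cos Δλ = 0.771725,  By = cos φ₂ sin Δλ = -0.277018
φₘ = atan2(sin φ₁ + sin φ₂, √((cos φ₁ + Bx)² + By²)) = 38.40568°
λₘ = λ₁ + atan2(By, cos φ₁ + Bx) = -169.24515°

38.406°N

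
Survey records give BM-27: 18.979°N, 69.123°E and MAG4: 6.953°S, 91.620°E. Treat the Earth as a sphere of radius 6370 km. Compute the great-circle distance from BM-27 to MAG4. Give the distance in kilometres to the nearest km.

Δφ = -25.9320°,  Δλ = 22.4970°
a = sin²(Δφ/2) + cos φ₁ cos φ₂ sin²(Δλ/2) = 0.086060
c = 2·arcsin(√a) = 0.595480 rad = 34.1185°
d = R·c = 6370 × 0.595480 = 3793.2 km

3793 km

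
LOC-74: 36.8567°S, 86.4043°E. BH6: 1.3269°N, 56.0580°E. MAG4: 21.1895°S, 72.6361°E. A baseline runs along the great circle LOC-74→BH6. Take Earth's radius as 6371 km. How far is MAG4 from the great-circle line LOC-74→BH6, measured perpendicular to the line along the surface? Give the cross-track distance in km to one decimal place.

δ₁₃ = central angle LOC-74→MAG4 = 0.344009 rad  (haversine)
θ₁₃ = bearing LOC-74→MAG4 = 318.856°,  θ₁₂ = bearing LOC-74→BH6 = 316.702°
dₓₜ = R·arcsin(sin δ₁₃ · sin(θ₁₃ − θ₁₂)) = 6371·arcsin(0.33726·sin(2.154°)) = 80.771 km
|dₓₜ| = 80.771 km

80.8 km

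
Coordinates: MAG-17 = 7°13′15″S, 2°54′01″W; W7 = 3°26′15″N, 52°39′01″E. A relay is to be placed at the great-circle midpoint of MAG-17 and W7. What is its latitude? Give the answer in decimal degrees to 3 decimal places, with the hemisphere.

2.138°S

MAG-17: φ = -7.22083°, λ = -2.90028°
W7: φ = +3.43750°, λ = +52.65028°
Bx = cos φ₂ cos Δλ = 0.564661,  By = cos φ₂ sin Δλ = 0.823142
φₘ = atan2(sin φ₁ + sin φ₂, √((cos φ₁ + Bx)² + By²)) = -2.13778°
λₘ = λ₁ + atan2(By, cos φ₁ + Bx) = 24.96797°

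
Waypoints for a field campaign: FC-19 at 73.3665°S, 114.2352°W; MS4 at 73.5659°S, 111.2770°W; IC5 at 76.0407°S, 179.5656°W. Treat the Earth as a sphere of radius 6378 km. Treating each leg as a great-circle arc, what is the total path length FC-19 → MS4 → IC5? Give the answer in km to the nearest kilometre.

FC-19→MS4: c = 0.015098 rad, d = 96.29 km
MS4→IC5: c = 0.297519 rad, d = 1897.58 km
Total = 96.29 + 1897.58 = 1993.87 km

1994 km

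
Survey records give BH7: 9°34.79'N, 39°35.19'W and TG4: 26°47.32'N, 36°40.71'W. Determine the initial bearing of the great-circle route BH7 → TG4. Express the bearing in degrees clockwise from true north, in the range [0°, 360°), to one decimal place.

8.7°

BH7: φ = +9.57983°, λ = -39.58650°
TG4: φ = +26.78867°, λ = -36.67850°
Δλ = 2.9080°
y = sin Δλ · cos φ₂ = 0.045288
x = cos φ₁ sin φ₂ − sin φ₁ cos φ₂ cos Δλ = 0.296047
θ = atan2(y, x) = 8.6974° → 8.6974° (mod 360°)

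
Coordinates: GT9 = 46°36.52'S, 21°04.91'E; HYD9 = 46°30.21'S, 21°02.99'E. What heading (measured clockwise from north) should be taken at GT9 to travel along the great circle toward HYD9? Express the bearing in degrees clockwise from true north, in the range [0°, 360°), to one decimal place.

348.2°

GT9: φ = -46.60867°, λ = +21.08183°
HYD9: φ = -46.50350°, λ = +21.04983°
Δλ = -0.0320°
y = sin Δλ · cos φ₂ = -0.000384
x = cos φ₁ sin φ₂ − sin φ₁ cos φ₂ cos Δλ = 0.001835
θ = atan2(y, x) = -11.8294° → 348.1706° (mod 360°)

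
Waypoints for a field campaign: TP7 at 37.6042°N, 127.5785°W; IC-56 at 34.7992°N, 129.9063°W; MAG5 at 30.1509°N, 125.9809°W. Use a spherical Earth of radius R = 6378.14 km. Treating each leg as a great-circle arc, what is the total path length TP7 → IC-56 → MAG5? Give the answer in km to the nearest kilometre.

TP7→IC-56: c = 0.058915 rad, d = 375.77 km
IC-56→MAG5: c = 0.099589 rad, d = 635.19 km
Total = 375.77 + 635.19 = 1010.96 km

1011 km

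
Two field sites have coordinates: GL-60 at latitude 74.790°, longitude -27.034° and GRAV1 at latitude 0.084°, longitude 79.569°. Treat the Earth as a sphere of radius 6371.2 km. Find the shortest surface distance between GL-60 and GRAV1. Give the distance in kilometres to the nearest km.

10477 km

Δφ = -74.7060°,  Δλ = 106.6030°
a = sin²(Δφ/2) + cos φ₁ cos φ₂ sin²(Δλ/2) = 0.536775
c = 2·arcsin(√a) = 1.644414 rad = 94.2180°
d = R·c = 6371.2 × 1.644414 = 10476.9 km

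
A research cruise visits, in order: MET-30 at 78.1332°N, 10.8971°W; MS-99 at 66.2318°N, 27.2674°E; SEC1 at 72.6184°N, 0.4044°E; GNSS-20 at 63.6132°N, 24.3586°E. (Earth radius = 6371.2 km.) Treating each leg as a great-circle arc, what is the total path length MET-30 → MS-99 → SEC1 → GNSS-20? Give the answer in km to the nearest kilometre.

4432 km

MET-30→MS-99: c = 0.280967 rad, d = 1790.10 km
MS-99→SEC1: c = 0.196267 rad, d = 1250.46 km
SEC1→GNSS-20: c = 0.218429 rad, d = 1391.66 km
Total = 1790.10 + 1250.46 + 1391.66 = 4432.21 km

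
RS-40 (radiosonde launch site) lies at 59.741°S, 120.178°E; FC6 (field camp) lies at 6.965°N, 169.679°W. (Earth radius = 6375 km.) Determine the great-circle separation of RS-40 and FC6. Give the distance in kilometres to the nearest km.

9598 km

Δφ = 66.7060°,  Δλ = 70.1430°
a = sin²(Δφ/2) + cos φ₁ cos φ₂ sin²(Δλ/2) = 0.467420
c = 2·arcsin(√a) = 1.505590 rad = 86.2640°
d = R·c = 6375 × 1.505590 = 9598.1 km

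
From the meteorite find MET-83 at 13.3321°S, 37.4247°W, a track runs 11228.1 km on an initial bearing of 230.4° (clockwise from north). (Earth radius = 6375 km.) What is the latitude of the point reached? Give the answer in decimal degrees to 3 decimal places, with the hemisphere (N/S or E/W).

34.428°S

δ = d/R = 11228.1/6375 = 1.761271 rad
φ₂ = arcsin(sin φ₁ cos δ + cos φ₁ sin δ cos θ)
   = arcsin(-0.23059·-0.18932 + 0.97305·0.98191·-0.63742) = -34.42803°
λ₂ = λ₁ + atan2(sin θ sin δ cos φ₁, cos δ − sin φ₁ sin φ₂) = -150.89802°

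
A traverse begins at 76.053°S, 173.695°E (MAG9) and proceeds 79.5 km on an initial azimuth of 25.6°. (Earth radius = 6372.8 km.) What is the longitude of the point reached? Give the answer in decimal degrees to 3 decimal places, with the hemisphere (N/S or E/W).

174.921°E

δ = d/R = 79.5/6372.8 = 0.012475 rad
φ₂ = arcsin(sin φ₁ cos δ + cos φ₁ sin δ cos θ)
   = arcsin(-0.97052·0.99992 + 0.24102·0.01247·0.90183) = -75.40520°
λ₂ = λ₁ + atan2(sin θ sin δ cos φ₁, cos δ − sin φ₁ sin φ₂) = 174.92070°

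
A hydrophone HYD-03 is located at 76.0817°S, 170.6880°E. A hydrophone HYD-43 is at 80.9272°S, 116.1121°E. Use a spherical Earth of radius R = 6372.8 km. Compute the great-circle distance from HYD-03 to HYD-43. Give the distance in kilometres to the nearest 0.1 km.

1261.2 km

Δφ = -4.8455°,  Δλ = -54.5759°
a = sin²(Δφ/2) + cos φ₁ cos φ₂ sin²(Δλ/2) = 0.009759
c = 2·arcsin(√a) = 0.197903 rad = 11.3390°
d = R·c = 6372.8 × 0.197903 = 1261.2 km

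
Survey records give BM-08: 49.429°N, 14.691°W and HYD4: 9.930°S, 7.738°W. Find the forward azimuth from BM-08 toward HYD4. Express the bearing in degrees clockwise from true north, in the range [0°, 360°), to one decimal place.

Δλ = 6.9530°
y = sin Δλ · cos φ₂ = 0.119242
x = cos φ₁ sin φ₂ − sin φ₁ cos φ₂ cos Δλ = -0.854875
θ = atan2(y, x) = 172.0594° → 172.0594° (mod 360°)

172.1°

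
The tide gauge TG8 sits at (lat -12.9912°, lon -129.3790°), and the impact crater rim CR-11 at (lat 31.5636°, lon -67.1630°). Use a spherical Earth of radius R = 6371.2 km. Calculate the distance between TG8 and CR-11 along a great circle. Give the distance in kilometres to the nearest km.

8270 km

Δφ = 44.5548°,  Δλ = 62.2160°
a = sin²(Δφ/2) + cos φ₁ cos φ₂ sin²(Δλ/2) = 0.365329
c = 2·arcsin(√a) = 1.298087 rad = 74.3749°
d = R·c = 6371.2 × 1.298087 = 8270.4 km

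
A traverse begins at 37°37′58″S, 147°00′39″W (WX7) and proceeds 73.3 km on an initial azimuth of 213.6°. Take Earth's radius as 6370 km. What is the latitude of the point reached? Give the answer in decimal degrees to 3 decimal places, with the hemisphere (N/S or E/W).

38.181°S

WX7: φ = -37.63278°, λ = -147.01083°
δ = d/R = 73.3/6370 = 0.011507 rad
φ₂ = arcsin(sin φ₁ cos δ + cos φ₁ sin δ cos θ)
   = arcsin(-0.61060·0.99993 + 0.79194·0.01151·-0.83292) = -38.18102°
λ₂ = λ₁ + atan2(sin θ sin δ cos φ₁, cos δ − sin φ₁ sin φ₂) = -147.47498°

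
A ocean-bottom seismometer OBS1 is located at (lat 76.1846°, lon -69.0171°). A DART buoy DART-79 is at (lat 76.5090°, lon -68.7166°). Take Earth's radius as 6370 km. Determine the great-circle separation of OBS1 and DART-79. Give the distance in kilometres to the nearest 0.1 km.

Δφ = 0.3244°,  Δλ = 0.3005°
a = sin²(Δφ/2) + cos φ₁ cos φ₂ sin²(Δλ/2) = 0.000008
c = 2·arcsin(√a) = 0.005796 rad = 0.3321°
d = R·c = 6370 × 0.005796 = 36.9 km

36.9 km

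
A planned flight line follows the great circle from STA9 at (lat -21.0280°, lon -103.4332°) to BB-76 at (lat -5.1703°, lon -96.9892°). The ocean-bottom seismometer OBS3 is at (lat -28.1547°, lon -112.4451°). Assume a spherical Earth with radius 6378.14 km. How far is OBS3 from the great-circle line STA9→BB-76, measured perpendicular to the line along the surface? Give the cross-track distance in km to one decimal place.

503.6 km

δ₁₃ = central angle STA9→OBS3 = 0.189410 rad  (haversine)
θ₁₃ = bearing STA9→OBS3 = 227.182°,  θ₁₂ = bearing STA9→BB-76 = 22.415°
dₓₜ = R·arcsin(sin δ₁₃ · sin(θ₁₃ − θ₁₂)) = 6378.14·arcsin(0.18828·sin(204.767°)) = -503.605 km
|dₓₜ| = 503.605 km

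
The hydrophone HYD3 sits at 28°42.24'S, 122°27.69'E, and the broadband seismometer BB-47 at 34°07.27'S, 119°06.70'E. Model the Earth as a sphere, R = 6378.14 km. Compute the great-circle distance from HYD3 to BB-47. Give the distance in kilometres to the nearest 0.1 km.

HYD3: φ = -28.70400°, λ = +122.46150°
BB-47: φ = -34.12117°, λ = +119.11167°
Δφ = -5.4172°,  Δλ = -3.3498°
a = sin²(Δφ/2) + cos φ₁ cos φ₂ sin²(Δλ/2) = 0.002853
c = 2·arcsin(√a) = 0.106887 rad = 6.1242°
d = R·c = 6378.14 × 0.106887 = 681.7 km

681.7 km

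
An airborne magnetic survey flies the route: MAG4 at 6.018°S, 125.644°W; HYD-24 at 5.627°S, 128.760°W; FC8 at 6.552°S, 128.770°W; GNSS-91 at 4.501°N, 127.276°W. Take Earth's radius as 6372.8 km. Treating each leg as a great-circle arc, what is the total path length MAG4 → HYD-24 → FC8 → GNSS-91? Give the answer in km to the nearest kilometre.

MAG4→HYD-24: c = 0.054532 rad, d = 347.52 km
HYD-24→FC8: c = 0.016145 rad, d = 102.89 km
FC8→GNSS-91: c = 0.194660 rad, d = 1240.53 km
Total = 347.52 + 102.89 + 1240.53 = 1690.94 km

1691 km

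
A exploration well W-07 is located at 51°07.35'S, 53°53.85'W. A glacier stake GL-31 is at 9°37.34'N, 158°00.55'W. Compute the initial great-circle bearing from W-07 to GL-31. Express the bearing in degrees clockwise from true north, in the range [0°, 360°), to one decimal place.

W-07: φ = -51.12250°, λ = -53.89750°
GL-31: φ = +9.62233°, λ = -158.00917°
Δλ = -104.1117°
y = sin Δλ · cos φ₂ = -0.956178
x = cos φ₁ sin φ₂ − sin φ₁ cos φ₂ cos Δλ = -0.082220
θ = atan2(y, x) = -94.9147° → 265.0853° (mod 360°)

265.1°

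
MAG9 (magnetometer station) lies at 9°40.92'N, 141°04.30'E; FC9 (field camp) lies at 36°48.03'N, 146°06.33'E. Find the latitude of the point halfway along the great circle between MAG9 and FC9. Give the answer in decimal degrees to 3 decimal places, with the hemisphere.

MAG9: φ = +9.68200°, λ = +141.07167°
FC9: φ = +36.80050°, λ = +146.10550°
Bx = cos φ₂ cos Δλ = 0.797638,  By = cos φ₂ sin Δλ = 0.070259
φₘ = atan2(sin φ₁ + sin φ₂, √((cos φ₁ + Bx)² + By²)) = 23.26109°
λₘ = λ₁ + atan2(By, cos φ₁ + Bx) = 143.32773°

23.261°N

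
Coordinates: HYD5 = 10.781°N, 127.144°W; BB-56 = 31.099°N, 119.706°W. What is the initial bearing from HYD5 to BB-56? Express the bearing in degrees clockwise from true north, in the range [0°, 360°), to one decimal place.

17.6°

Δλ = 7.4380°
y = sin Δλ · cos φ₂ = 0.110848
x = cos φ₁ sin φ₂ − sin φ₁ cos φ₂ cos Δλ = 0.348578
θ = atan2(y, x) = 17.6407° → 17.6407° (mod 360°)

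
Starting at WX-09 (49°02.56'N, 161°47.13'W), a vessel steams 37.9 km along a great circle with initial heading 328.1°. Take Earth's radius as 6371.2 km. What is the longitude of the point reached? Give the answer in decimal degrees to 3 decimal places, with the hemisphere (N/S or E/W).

WX-09: φ = +49.04267°, λ = -161.78550°
δ = d/R = 37.9/6371.2 = 0.005949 rad
φ₂ = arcsin(sin φ₁ cos δ + cos φ₁ sin δ cos θ)
   = arcsin(0.75520·0.99998 + 0.65550·0.00595·0.84897) = 49.33170°
λ₂ = λ₁ + atan2(sin θ sin δ cos φ₁, cos δ − sin φ₁ sin φ₂) = -162.06188°

162.062°W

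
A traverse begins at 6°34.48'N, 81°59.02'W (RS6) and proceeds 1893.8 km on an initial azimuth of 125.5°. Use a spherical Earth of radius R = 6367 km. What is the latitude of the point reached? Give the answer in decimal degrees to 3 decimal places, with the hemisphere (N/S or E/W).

RS6: φ = +6.57467°, λ = -81.98367°
δ = d/R = 1893.8/6367 = 0.297440 rad
φ₂ = arcsin(sin φ₁ cos δ + cos φ₁ sin δ cos θ)
   = arcsin(0.11450·0.95609 + 0.99342·0.29307·-0.58070) = -3.41680°
λ₂ = λ₁ + atan2(sin θ sin δ cos φ₁, cos δ − sin φ₁ sin φ₂) = -68.15493°

3.417°S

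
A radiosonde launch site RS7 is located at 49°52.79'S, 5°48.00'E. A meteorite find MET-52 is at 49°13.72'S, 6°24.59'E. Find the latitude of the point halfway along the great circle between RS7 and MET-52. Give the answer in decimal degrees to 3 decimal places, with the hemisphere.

49.555°S

RS7: φ = -49.87983°, λ = +5.80000°
MET-52: φ = -49.22867°, λ = +6.40983°
Bx = cos φ₂ cos Δλ = 0.653005,  By = cos φ₂ sin Δλ = 0.006951
φₘ = atan2(sin φ₁ + sin φ₂, √((cos φ₁ + Bx)² + By²)) = -49.55465°
λₘ = λ₁ + atan2(By, cos φ₁ + Bx) = 6.10695°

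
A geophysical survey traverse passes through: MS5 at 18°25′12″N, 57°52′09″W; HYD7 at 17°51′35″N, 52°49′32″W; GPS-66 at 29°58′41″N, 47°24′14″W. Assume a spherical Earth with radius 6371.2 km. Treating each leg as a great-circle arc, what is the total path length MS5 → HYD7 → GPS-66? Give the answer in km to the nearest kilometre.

1992 km

MS5: φ = +18.42000°, λ = -57.86917°
HYD7: φ = +17.85972°, λ = -52.82556°
GPS-66: φ = +29.97806°, λ = -47.40389°
MS5→HYD7: c = 0.084219 rad, d = 536.58 km
HYD7→GPS-66: c = 0.228410 rad, d = 1455.25 km
Total = 536.58 + 1455.25 = 1991.82 km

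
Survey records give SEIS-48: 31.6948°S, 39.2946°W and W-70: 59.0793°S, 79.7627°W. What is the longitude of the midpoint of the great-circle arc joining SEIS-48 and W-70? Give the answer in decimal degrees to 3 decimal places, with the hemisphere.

54.328°W

Bx = cos φ₂ cos Δλ = 0.390921,  By = cos φ₂ sin Δλ = -0.333502
φₘ = atan2(sin φ₁ + sin φ₂, √((cos φ₁ + Bx)² + By²)) = -47.09184°
λₘ = λ₁ + atan2(By, cos φ₁ + Bx) = -54.32766°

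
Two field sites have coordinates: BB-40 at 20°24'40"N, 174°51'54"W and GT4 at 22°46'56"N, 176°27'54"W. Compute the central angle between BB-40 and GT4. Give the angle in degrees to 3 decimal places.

BB-40: φ = +20.41111°, λ = -174.86500°
GT4: φ = +22.78222°, λ = -176.46500°
Δφ = 2.3711°,  Δλ = -1.6000°
a = sin²(Δφ/2) + cos φ₁ cos φ₂ sin²(Δλ/2) = 0.000597
c = 2·arcsin(√a) = 0.048853 rad = 2.7991°

2.799°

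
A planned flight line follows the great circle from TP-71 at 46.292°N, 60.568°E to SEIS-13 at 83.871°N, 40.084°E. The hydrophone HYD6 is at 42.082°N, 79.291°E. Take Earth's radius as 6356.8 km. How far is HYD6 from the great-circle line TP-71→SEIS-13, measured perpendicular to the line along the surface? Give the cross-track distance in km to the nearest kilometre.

1508 km

δ₁₃ = central angle TP-71→HYD6 = 0.244894 rad  (haversine)
θ₁₃ = bearing TP-71→HYD6 = 100.701°,  θ₁₂ = bearing TP-71→SEIS-13 = 356.522°
dₓₜ = R·arcsin(sin δ₁₃ · sin(θ₁₃ − θ₁₂)) = 6356.8·arcsin(0.24245·sin(-255.821°)) = 1508.387 km
|dₓₜ| = 1508.387 km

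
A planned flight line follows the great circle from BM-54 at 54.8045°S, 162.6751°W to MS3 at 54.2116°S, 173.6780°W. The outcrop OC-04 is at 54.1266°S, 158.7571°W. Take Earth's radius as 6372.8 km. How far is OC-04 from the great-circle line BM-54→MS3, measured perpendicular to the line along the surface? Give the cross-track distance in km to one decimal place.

71.8 km

δ₁₃ = central angle BM-54→OC-04 = 0.041460 rad  (haversine)
θ₁₃ = bearing BM-54→OC-04 = 75.022°,  θ₁₂ = bearing BM-54→MS3 = 270.802°
dₓₜ = R·arcsin(sin δ₁₃ · sin(θ₁₃ − θ₁₂)) = 6372.8·arcsin(0.04145·sin(-195.780°)) = 71.834 km
|dₓₜ| = 71.834 km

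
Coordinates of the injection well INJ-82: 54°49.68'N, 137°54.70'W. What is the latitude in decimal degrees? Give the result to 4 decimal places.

54.8280°N

54° + 49.68′/60 = 54 + 0.82800 = 54.8280°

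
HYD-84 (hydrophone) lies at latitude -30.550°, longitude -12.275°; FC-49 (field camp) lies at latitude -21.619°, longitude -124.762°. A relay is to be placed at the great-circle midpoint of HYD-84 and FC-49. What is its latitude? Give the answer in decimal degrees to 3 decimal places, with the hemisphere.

41.335°S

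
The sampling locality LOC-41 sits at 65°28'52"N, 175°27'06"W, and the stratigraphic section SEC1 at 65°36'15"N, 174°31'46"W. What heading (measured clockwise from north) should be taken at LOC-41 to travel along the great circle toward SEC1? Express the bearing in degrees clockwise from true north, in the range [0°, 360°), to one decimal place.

LOC-41: φ = +65.48111°, λ = -175.45167°
SEC1: φ = +65.60417°, λ = -174.52944°
Δλ = 0.9222°
y = sin Δλ · cos φ₂ = 0.006648
x = cos φ₁ sin φ₂ − sin φ₁ cos φ₂ cos Δλ = 0.002196
θ = atan2(y, x) = 71.7169° → 71.7169° (mod 360°)

71.7°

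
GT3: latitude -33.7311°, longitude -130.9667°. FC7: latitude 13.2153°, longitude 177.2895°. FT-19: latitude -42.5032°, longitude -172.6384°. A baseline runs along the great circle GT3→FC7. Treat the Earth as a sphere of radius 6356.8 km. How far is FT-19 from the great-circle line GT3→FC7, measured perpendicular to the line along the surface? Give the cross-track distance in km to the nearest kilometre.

δ₁₃ = central angle GT3→FT-19 = 0.585997 rad  (haversine)
θ₁₃ = bearing GT3→FT-19 = 242.414°,  θ₁₂ = bearing GT3→FC7 = 304.472°
dₓₜ = R·arcsin(sin δ₁₃ · sin(θ₁₃ − θ₁₂)) = 6356.8·arcsin(0.55303·sin(-62.058°)) = -3244.739 km
|dₓₜ| = 3244.739 km

3245 km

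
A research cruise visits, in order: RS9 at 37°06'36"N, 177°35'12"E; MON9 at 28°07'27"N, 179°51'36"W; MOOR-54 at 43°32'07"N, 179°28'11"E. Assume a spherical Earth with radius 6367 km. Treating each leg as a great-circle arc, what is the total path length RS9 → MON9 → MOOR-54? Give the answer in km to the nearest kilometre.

RS9: φ = +37.11000°, λ = +177.58667°
MON9: φ = +28.12417°, λ = -179.86000°
MOOR-54: φ = +43.53528°, λ = +179.46972°
RS9→MON9: c = 0.161242 rad, d = 1026.62 km
MON9→MOOR-54: c = 0.269139 rad, d = 1713.61 km
Total = 1026.62 + 1713.61 = 2740.23 km

2740 km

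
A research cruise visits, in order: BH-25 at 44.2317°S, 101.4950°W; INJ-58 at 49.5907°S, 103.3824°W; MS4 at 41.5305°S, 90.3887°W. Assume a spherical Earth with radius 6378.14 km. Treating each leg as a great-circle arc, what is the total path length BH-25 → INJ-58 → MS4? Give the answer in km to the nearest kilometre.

1963 km

BH-25→INJ-58: c = 0.096193 rad, d = 613.53 km
INJ-58→MS4: c = 0.211602 rad, d = 1349.63 km
Total = 613.53 + 1349.63 = 1963.16 km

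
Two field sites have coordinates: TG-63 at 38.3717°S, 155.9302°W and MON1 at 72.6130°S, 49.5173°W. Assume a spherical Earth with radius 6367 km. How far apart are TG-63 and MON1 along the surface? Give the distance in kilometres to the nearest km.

Δφ = -34.2413°,  Δλ = 106.4129°
a = sin²(Δφ/2) + cos φ₁ cos φ₂ sin²(Δλ/2) = 0.236900
c = 2·arcsin(√a) = 1.016671 rad = 58.2509°
d = R·c = 6367 × 1.016671 = 6473.1 km

6473 km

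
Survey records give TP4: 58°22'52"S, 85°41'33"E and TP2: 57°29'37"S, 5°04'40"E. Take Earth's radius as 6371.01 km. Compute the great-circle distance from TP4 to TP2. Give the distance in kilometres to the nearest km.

4467 km

TP4: φ = -58.38111°, λ = +85.69250°
TP2: φ = -57.49361°, λ = +5.07778°
Δφ = 0.8875°,  Δλ = -80.6147°
a = sin²(Δφ/2) + cos φ₁ cos φ₂ sin²(Δλ/2) = 0.117957
c = 2·arcsin(√a) = 0.701173 rad = 40.1742°
d = R·c = 6371.01 × 0.701173 = 4467.2 km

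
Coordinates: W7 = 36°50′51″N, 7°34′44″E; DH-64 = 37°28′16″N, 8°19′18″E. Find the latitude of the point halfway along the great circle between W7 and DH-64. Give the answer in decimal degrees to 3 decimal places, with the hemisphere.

W7: φ = +36.84750°, λ = +7.57889°
DH-64: φ = +37.47111°, λ = +8.32167°
Bx = cos φ₂ cos Δλ = 0.793593,  By = cos φ₂ sin Δλ = 0.010289
φₘ = atan2(sin φ₁ + sin φ₂, √((cos φ₁ + Bx)² + By²)) = 37.15988°
λₘ = λ₁ + atan2(By, cos φ₁ + Bx) = 7.94875°

37.160°N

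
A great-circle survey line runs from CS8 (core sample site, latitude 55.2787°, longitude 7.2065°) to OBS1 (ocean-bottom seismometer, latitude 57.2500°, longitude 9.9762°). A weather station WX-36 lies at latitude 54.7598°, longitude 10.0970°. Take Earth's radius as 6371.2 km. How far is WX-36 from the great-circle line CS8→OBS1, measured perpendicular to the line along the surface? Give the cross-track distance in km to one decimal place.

δ₁₃ = central angle CS8→WX-36 = 0.030304 rad  (haversine)
θ₁₃ = bearing CS8→WX-36 = 106.199°,  θ₁₂ = bearing CS8→OBS1 = 36.819°
dₓₜ = R·arcsin(sin δ₁₃ · sin(θ₁₃ − θ₁₂)) = 6371.2·arcsin(0.03030·sin(69.380°)) = 180.703 km
|dₓₜ| = 180.703 km

180.7 km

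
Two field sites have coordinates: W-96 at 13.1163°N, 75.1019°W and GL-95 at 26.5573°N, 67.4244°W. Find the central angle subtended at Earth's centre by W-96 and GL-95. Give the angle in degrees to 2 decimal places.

Δφ = 13.4410°,  Δλ = 7.6775°
a = sin²(Δφ/2) + cos φ₁ cos φ₂ sin²(Δλ/2) = 0.017600
c = 2·arcsin(√a) = 0.266112 rad = 15.2471°

15.25°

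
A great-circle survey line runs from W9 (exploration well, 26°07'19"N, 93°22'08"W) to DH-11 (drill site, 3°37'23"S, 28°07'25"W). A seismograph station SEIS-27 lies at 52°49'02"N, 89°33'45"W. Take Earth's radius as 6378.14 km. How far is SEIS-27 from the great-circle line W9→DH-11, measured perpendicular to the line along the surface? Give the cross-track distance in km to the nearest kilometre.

W9: φ = +26.12194°, λ = -93.36889°
DH-11: φ = -3.62306°, λ = -28.12361°
SEIS-27: φ = +52.81722°, λ = -89.56250°
δ₁₃ = central angle W9→SEIS-27 = 0.468578 rad  (haversine)
θ₁₃ = bearing W9→SEIS-27 = 5.097°,  θ₁₂ = bearing W9→DH-11 = 104.875°
dₓₜ = R·arcsin(sin δ₁₃ · sin(θ₁₃ − θ₁₂)) = 6378.14·arcsin(0.45162·sin(-99.779°)) = -2941.836 km
|dₓₜ| = 2941.836 km

2942 km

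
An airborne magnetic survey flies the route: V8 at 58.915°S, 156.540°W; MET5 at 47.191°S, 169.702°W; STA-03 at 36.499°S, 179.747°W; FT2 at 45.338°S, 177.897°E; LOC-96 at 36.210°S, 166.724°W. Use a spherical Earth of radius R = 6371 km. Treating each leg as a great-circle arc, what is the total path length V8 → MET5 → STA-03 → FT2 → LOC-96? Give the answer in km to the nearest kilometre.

V8→MET5: c = 0.245891 rad, d = 1566.57 km
MET5→STA-03: c = 0.227360 rad, d = 1448.51 km
STA-03→FT2: c = 0.157348 rad, d = 1002.46 km
FT2→LOC-96: c = 0.257507 rad, d = 1640.57 km
Total = 1566.57 + 1448.51 + 1002.46 + 1640.57 = 5658.12 km

5658 km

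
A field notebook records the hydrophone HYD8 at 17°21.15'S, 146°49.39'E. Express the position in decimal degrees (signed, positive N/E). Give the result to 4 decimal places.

-17.3525°, +146.8232°

lat: 17.3525° S → -17.3525°
lon: 146.8232° E → +146.8232°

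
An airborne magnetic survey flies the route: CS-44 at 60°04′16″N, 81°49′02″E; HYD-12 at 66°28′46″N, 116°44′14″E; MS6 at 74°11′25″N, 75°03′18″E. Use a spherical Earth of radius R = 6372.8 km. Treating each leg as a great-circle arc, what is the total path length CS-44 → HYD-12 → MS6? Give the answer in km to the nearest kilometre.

CS-44: φ = +60.07111°, λ = +81.81722°
HYD-12: φ = +66.47944°, λ = +116.73722°
MS6: φ = +74.19028°, λ = +75.05500°
CS-44→HYD-12: c = 0.291192 rad, d = 1855.71 km
HYD-12→MS6: c = 0.271263 rad, d = 1728.71 km
Total = 1855.71 + 1728.71 = 3584.41 km

3584 km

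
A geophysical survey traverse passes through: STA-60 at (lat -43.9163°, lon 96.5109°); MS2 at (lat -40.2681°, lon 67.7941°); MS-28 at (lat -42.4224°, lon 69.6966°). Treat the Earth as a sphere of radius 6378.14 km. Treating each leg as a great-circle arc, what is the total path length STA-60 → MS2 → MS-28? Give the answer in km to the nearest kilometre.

2682 km

STA-60→MS2: c = 0.375377 rad, d = 2394.21 km
MS2→MS-28: c = 0.045110 rad, d = 287.72 km
Total = 2394.21 + 287.72 = 2681.92 km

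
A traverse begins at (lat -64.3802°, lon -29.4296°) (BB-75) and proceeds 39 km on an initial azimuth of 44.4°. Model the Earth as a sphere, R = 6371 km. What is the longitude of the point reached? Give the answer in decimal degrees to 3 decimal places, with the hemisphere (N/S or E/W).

28.867°W

δ = d/R = 39/6371 = 0.006121 rad
φ₂ = arcsin(sin φ₁ cos δ + cos φ₁ sin δ cos θ)
   = arcsin(-0.90168·0.99998 + 0.43240·0.00612·0.71447) = -64.12852°
λ₂ = λ₁ + atan2(sin θ sin δ cos φ₁, cos δ − sin φ₁ sin φ₂) = -28.86721°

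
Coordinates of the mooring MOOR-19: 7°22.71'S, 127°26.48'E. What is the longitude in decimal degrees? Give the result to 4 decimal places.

127.4413°E

127° + 26.48′/60 = 127 + 0.44133 = 127.4413°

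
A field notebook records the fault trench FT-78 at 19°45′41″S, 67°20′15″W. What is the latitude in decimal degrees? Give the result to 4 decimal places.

19.7614°S

19° + 45′/60 + 41″/3600 = 19 + 0.75000 + 0.01139 = 19.7614°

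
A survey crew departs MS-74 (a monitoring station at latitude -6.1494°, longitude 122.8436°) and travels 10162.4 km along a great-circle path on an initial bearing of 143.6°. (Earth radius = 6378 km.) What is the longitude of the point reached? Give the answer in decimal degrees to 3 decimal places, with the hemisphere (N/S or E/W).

δ = d/R = 10162.4/6378 = 1.593352 rad
φ₂ = arcsin(sin φ₁ cos δ + cos φ₁ sin δ cos θ)
   = arcsin(-0.10712·-0.02255 + 0.99425·0.99975·-0.80489) = -52.90560°
λ₂ = λ₁ + atan2(sin θ sin δ cos φ₁, cos δ − sin φ₁ sin φ₂) = -136.78084°

136.781°W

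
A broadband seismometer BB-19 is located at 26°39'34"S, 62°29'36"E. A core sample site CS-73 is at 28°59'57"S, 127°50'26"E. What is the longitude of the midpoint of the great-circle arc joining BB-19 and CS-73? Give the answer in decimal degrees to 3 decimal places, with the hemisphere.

94.771°E

BB-19: φ = -26.65944°, λ = +62.49333°
CS-73: φ = -28.99917°, λ = +127.84056°
Bx = cos φ₂ cos Δλ = 0.364823,  By = cos φ₂ sin Δλ = 0.794907
φₘ = atan2(sin φ₁ + sin φ₂, √((cos φ₁ + Bx)² + By²)) = -32.09251°
λₘ = λ₁ + atan2(By, cos φ₁ + Bx) = 94.77083°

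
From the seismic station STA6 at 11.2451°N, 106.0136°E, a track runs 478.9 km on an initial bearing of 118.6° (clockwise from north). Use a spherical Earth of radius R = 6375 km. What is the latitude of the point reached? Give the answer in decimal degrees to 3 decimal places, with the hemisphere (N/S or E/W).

9.162°N

δ = d/R = 478.9/6375 = 0.075122 rad
φ₂ = arcsin(sin φ₁ cos δ + cos φ₁ sin δ cos θ)
   = arcsin(0.19501·0.99718 + 0.98080·0.07505·-0.47869) = 9.16162°
λ₂ = λ₁ + atan2(sin θ sin δ cos φ₁, cos δ − sin φ₁ sin φ₂) = 109.84065°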